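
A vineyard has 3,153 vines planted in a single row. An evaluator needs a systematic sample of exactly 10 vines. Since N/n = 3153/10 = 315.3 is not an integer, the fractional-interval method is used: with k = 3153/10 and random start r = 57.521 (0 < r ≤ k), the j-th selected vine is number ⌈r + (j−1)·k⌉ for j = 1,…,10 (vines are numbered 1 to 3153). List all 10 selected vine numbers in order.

j=1: r + 0k = 57.521 → ⌈·⌉ = 58
j=2: r + 1k = 372.821 → ⌈·⌉ = 373
j=3: r + 2k = 688.121 → ⌈·⌉ = 689
j=4: r + 3k = 1003.421 → ⌈·⌉ = 1004
j=5: r + 4k = 1318.721 → ⌈·⌉ = 1319
j=6: r + 5k = 1634.021 → ⌈·⌉ = 1635
j=7: r + 6k = 1949.321 → ⌈·⌉ = 1950
j=8: r + 7k = 2264.621 → ⌈·⌉ = 2265
j=9: r + 8k = 2579.921 → ⌈·⌉ = 2580
j=10: r + 9k = 2895.221 → ⌈·⌉ = 2896

58, 373, 689, 1004, 1319, 1635, 1950, 2265, 2580, 2896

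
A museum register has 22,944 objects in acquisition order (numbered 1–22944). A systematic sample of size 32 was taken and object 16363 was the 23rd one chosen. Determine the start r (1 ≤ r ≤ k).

k = 22944/32 = 717
r = 16363 − (23−1)×717 = 16363 − 15774 = 589

589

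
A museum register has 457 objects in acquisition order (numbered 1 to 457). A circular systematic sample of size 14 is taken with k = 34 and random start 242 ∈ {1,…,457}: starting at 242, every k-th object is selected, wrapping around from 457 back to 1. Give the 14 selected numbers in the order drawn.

Selection 1: 242
Selection 2: 242 + 34 = 276
Selection 3: 276 + 34 = 310
Selection 4: 310 + 34 = 344
Selection 5: 344 + 34 = 378
Selection 6: 378 + 34 = 412
Selection 7: 412 + 34 = 446
Selection 8: 446 + 34 = 480 → 480 − 457 = 23
Selection 9: 23 + 34 = 57
Selection 10: 57 + 34 = 91
Selection 11: 91 + 34 = 125
Selection 12: 125 + 34 = 159
Selection 13: 159 + 34 = 193
Selection 14: 193 + 34 = 227

242, 276, 310, 344, 378, 412, 446, 23, 57, 91, 125, 159, 193, 227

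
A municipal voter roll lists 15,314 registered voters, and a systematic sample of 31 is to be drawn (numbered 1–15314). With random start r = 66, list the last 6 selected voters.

12416, 12910, 13404, 13898, 14392, 14886

k = N/n = 15314/31 = 494
26th selection = 66 + 25×494 = 12416
27th: 12416 + 494 = 12910
28th: 12910 + 494 = 13404
29th: 13404 + 494 = 13898
30th: 13898 + 494 = 14392
31st: 14392 + 494 = 14886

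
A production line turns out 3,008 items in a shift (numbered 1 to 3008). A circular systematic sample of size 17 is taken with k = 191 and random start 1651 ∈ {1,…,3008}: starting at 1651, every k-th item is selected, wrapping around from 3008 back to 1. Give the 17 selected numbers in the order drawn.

1651, 1842, 2033, 2224, 2415, 2606, 2797, 2988, 171, 362, 553, 744, 935, 1126, 1317, 1508, 1699

Selection 1: 1651
Selection 2: 1651 + 191 = 1842
Selection 3: 1842 + 191 = 2033
Selection 4: 2033 + 191 = 2224
Selection 5: 2224 + 191 = 2415
Selection 6: 2415 + 191 = 2606
Selection 7: 2606 + 191 = 2797
Selection 8: 2797 + 191 = 2988
Selection 9: 2988 + 191 = 3179 → 3179 − 3008 = 171
Selection 10: 171 + 191 = 362
Selection 11: 362 + 191 = 553
Selection 12: 553 + 191 = 744
Selection 13: 744 + 191 = 935
Selection 14: 935 + 191 = 1126
Selection 15: 1126 + 191 = 1317
Selection 16: 1317 + 191 = 1508
Selection 17: 1508 + 191 = 1699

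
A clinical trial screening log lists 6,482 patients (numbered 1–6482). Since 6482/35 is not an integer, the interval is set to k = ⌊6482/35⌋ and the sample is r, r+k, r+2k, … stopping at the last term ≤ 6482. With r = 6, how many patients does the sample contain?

k = ⌊6482/35⌋ = 185
Achieved size = ⌊(6482 − 6)/185⌋ + 1 = ⌊6476/185⌋ + 1 = 35 + 1 = 36
(last selection: 6 + 35×185 = 6481 ≤ 6482; next would be 6666 > 6482)

36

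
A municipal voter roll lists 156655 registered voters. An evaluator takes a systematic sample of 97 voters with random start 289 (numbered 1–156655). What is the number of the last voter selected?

155329

k = 156655/97 = 1615
97th selection = r + (97−1)·k = 289 + 96×1615 = 289 + 155040 = 155329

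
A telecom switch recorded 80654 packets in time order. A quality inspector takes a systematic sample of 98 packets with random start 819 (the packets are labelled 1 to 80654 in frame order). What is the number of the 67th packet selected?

55137

k = 80654/98 = 823
67th selection = r + (67−1)·k = 819 + 66×823 = 819 + 54318 = 55137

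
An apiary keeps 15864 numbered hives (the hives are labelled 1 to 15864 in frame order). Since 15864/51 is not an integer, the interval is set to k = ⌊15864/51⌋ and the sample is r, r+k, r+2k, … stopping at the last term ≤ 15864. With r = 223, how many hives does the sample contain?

k = ⌊15864/51⌋ = 311
Achieved size = ⌊(15864 − 223)/311⌋ + 1 = ⌊15641/311⌋ + 1 = 50 + 1 = 51
(last selection: 223 + 50×311 = 15773 ≤ 15864; next would be 16084 > 15864)

51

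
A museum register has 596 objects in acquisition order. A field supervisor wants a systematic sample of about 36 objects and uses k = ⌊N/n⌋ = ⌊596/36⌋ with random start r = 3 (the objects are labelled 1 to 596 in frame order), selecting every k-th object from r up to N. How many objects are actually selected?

k = ⌊596/36⌋ = 16
Achieved size = ⌊(596 − 3)/16⌋ + 1 = ⌊593/16⌋ + 1 = 37 + 1 = 38
(last selection: 3 + 37×16 = 595 ≤ 596; next would be 611 > 596)

38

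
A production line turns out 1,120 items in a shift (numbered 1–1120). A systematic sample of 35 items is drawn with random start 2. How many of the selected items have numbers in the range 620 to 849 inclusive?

7

k = 1120/35 = 32
First selection ≥ 620: 2 + ⌈(620−2)/32⌉·32 = 2 + 20×32 = 642
Last selection ≤ 849: 2 + ⌊(849−2)/32⌋·32 = 2 + 26×32 = 834
Count = 26 − 20 + 1 = 7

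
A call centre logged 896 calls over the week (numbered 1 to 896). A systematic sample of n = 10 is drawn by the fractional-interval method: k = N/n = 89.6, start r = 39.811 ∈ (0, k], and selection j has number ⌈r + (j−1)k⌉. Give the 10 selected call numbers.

j=1: r + 0k = 39.811 → ⌈·⌉ = 40
j=2: r + 1k = 129.411 → ⌈·⌉ = 130
j=3: r + 2k = 219.011 → ⌈·⌉ = 220
j=4: r + 3k = 308.611 → ⌈·⌉ = 309
j=5: r + 4k = 398.211 → ⌈·⌉ = 399
j=6: r + 5k = 487.811 → ⌈·⌉ = 488
j=7: r + 6k = 577.411 → ⌈·⌉ = 578
j=8: r + 7k = 667.011 → ⌈·⌉ = 668
j=9: r + 8k = 756.611 → ⌈·⌉ = 757
j=10: r + 9k = 846.211 → ⌈·⌉ = 847

40, 130, 220, 309, 399, 488, 578, 668, 757, 847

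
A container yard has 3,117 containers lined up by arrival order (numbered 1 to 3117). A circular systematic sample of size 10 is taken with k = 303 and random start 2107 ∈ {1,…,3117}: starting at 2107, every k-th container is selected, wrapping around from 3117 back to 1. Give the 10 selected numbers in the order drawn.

Selection 1: 2107
Selection 2: 2107 + 303 = 2410
Selection 3: 2410 + 303 = 2713
Selection 4: 2713 + 303 = 3016
Selection 5: 3016 + 303 = 3319 → 3319 − 3117 = 202
Selection 6: 202 + 303 = 505
Selection 7: 505 + 303 = 808
Selection 8: 808 + 303 = 1111
Selection 9: 1111 + 303 = 1414
Selection 10: 1414 + 303 = 1717

2107, 2410, 2713, 3016, 202, 505, 808, 1111, 1414, 1717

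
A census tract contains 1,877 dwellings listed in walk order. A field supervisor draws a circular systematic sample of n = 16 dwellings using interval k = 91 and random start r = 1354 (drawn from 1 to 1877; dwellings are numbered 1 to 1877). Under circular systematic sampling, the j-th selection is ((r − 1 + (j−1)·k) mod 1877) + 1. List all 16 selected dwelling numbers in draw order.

1354, 1445, 1536, 1627, 1718, 1809, 23, 114, 205, 296, 387, 478, 569, 660, 751, 842

Selection 1: 1354
Selection 2: 1354 + 91 = 1445
Selection 3: 1445 + 91 = 1536
Selection 4: 1536 + 91 = 1627
Selection 5: 1627 + 91 = 1718
Selection 6: 1718 + 91 = 1809
Selection 7: 1809 + 91 = 1900 → 1900 − 1877 = 23
Selection 8: 23 + 91 = 114
Selection 9: 114 + 91 = 205
Selection 10: 205 + 91 = 296
Selection 11: 296 + 91 = 387
Selection 12: 387 + 91 = 478
Selection 13: 478 + 91 = 569
Selection 14: 569 + 91 = 660
Selection 15: 660 + 91 = 751
Selection 16: 751 + 91 = 842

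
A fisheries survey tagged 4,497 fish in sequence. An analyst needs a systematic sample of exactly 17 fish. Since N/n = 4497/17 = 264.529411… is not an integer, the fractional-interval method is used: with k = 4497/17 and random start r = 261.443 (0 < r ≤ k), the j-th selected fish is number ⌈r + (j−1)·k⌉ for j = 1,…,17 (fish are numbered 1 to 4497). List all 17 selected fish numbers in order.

262, 526, 791, 1056, 1320, 1585, 1849, 2114, 2378, 2643, 2907, 3172, 3436, 3701, 3965, 4230, 4494

j=1: r + 0k = 261.443 → ⌈·⌉ = 262
j=2: r + 1k = 525.972411… → ⌈·⌉ = 526
j=3: r + 2k = 790.501823… → ⌈·⌉ = 791
j=4: r + 3k = 1055.031235… → ⌈·⌉ = 1056
j=5: r + 4k = 1319.560647… → ⌈·⌉ = 1320
j=6: r + 5k = 1584.090058… → ⌈·⌉ = 1585
j=7: r + 6k = 1848.619470… → ⌈·⌉ = 1849
j=8: r + 7k = 2113.148882… → ⌈·⌉ = 2114
j=9: r + 8k = 2377.678294… → ⌈·⌉ = 2378
j=10: r + 9k = 2642.207705… → ⌈·⌉ = 2643
j=11: r + 10k = 2906.737117… → ⌈·⌉ = 2907
j=12: r + 11k = 3171.266529… → ⌈·⌉ = 3172
j=13: r + 12k = 3435.795941… → ⌈·⌉ = 3436
j=14: r + 13k = 3700.325352… → ⌈·⌉ = 3701
j=15: r + 14k = 3964.854764… → ⌈·⌉ = 3965
j=16: r + 15k = 4229.384176… → ⌈·⌉ = 4230
j=17: r + 16k = 4493.913588… → ⌈·⌉ = 4494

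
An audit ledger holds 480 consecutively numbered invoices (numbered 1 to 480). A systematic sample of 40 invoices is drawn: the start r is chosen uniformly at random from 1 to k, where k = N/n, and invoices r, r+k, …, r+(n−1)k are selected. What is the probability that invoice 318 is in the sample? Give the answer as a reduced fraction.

k = 480/40 = 12.
Invoice 318 is selected iff r ≡ 318 (mod 12); exactly one such r in {1,…,12}.
Inclusion probability = 1/12.

1/12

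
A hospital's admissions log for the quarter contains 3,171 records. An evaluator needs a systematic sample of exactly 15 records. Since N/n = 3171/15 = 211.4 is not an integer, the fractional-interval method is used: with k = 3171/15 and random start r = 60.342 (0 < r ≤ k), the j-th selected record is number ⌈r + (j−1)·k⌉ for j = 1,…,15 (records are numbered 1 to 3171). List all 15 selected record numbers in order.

j=1: r + 0k = 60.342 → ⌈·⌉ = 61
j=2: r + 1k = 271.742 → ⌈·⌉ = 272
j=3: r + 2k = 483.142 → ⌈·⌉ = 484
j=4: r + 3k = 694.542 → ⌈·⌉ = 695
j=5: r + 4k = 905.942 → ⌈·⌉ = 906
j=6: r + 5k = 1117.342 → ⌈·⌉ = 1118
j=7: r + 6k = 1328.742 → ⌈·⌉ = 1329
j=8: r + 7k = 1540.142 → ⌈·⌉ = 1541
j=9: r + 8k = 1751.542 → ⌈·⌉ = 1752
j=10: r + 9k = 1962.942 → ⌈·⌉ = 1963
j=11: r + 10k = 2174.342 → ⌈·⌉ = 2175
j=12: r + 11k = 2385.742 → ⌈·⌉ = 2386
j=13: r + 12k = 2597.142 → ⌈·⌉ = 2598
j=14: r + 13k = 2808.542 → ⌈·⌉ = 2809
j=15: r + 14k = 3019.942 → ⌈·⌉ = 3020

61, 272, 484, 695, 906, 1118, 1329, 1541, 1752, 1963, 2175, 2386, 2598, 2809, 3020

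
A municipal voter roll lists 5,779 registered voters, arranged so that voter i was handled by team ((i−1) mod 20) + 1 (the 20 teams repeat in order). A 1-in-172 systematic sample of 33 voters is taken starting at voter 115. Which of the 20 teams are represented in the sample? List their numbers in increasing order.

3, 7, 11, 15, 19

Consecutive selections differ by k = 172, so their team numbers differ by 172 mod 20 = 12.
gcd(172, 20) = 4, so the sample visits 20/4 = 5 distinct residues mod 20.
Start 115 is team 15; the teams hit are 3, 7, 11, 15, 19.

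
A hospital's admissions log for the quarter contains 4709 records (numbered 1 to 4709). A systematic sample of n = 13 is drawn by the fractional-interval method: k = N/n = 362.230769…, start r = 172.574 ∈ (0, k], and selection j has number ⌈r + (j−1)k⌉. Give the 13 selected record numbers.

j=1: r + 0k = 172.574 → ⌈·⌉ = 173
j=2: r + 1k = 534.804769… → ⌈·⌉ = 535
j=3: r + 2k = 897.035538… → ⌈·⌉ = 898
j=4: r + 3k = 1259.266307… → ⌈·⌉ = 1260
j=5: r + 4k = 1621.497076… → ⌈·⌉ = 1622
j=6: r + 5k = 1983.727846… → ⌈·⌉ = 1984
j=7: r + 6k = 2345.958615… → ⌈·⌉ = 2346
j=8: r + 7k = 2708.189384… → ⌈·⌉ = 2709
j=9: r + 8k = 3070.420153… → ⌈·⌉ = 3071
j=10: r + 9k = 3432.650923… → ⌈·⌉ = 3433
j=11: r + 10k = 3794.881692… → ⌈·⌉ = 3795
j=12: r + 11k = 4157.112461… → ⌈·⌉ = 4158
j=13: r + 12k = 4519.343230… → ⌈·⌉ = 4520

173, 535, 898, 1260, 1622, 1984, 2346, 2709, 3071, 3433, 3795, 4158, 4520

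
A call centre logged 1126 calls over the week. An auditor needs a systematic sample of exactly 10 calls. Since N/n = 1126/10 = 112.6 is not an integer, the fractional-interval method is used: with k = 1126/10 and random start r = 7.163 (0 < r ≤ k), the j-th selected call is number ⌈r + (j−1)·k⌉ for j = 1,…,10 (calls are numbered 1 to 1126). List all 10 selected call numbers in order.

8, 120, 233, 345, 458, 571, 683, 796, 908, 1021

j=1: r + 0k = 7.163 → ⌈·⌉ = 8
j=2: r + 1k = 119.763 → ⌈·⌉ = 120
j=3: r + 2k = 232.363 → ⌈·⌉ = 233
j=4: r + 3k = 344.963 → ⌈·⌉ = 345
j=5: r + 4k = 457.563 → ⌈·⌉ = 458
j=6: r + 5k = 570.163 → ⌈·⌉ = 571
j=7: r + 6k = 682.763 → ⌈·⌉ = 683
j=8: r + 7k = 795.363 → ⌈·⌉ = 796
j=9: r + 8k = 907.963 → ⌈·⌉ = 908
j=10: r + 9k = 1020.563 → ⌈·⌉ = 1021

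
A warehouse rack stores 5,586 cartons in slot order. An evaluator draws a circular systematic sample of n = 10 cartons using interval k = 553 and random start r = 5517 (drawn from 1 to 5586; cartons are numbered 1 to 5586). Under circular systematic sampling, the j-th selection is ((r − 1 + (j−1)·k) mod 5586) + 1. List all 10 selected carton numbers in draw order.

5517, 484, 1037, 1590, 2143, 2696, 3249, 3802, 4355, 4908

Selection 1: 5517
Selection 2: 5517 + 553 = 6070 → 6070 − 5586 = 484
Selection 3: 484 + 553 = 1037
Selection 4: 1037 + 553 = 1590
Selection 5: 1590 + 553 = 2143
Selection 6: 2143 + 553 = 2696
Selection 7: 2696 + 553 = 3249
Selection 8: 3249 + 553 = 3802
Selection 9: 3802 + 553 = 4355
Selection 10: 4355 + 553 = 4908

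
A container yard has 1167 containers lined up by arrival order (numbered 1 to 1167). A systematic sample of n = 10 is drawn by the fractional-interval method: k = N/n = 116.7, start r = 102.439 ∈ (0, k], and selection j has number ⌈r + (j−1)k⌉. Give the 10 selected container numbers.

j=1: r + 0k = 102.439 → ⌈·⌉ = 103
j=2: r + 1k = 219.139 → ⌈·⌉ = 220
j=3: r + 2k = 335.839 → ⌈·⌉ = 336
j=4: r + 3k = 452.539 → ⌈·⌉ = 453
j=5: r + 4k = 569.239 → ⌈·⌉ = 570
j=6: r + 5k = 685.939 → ⌈·⌉ = 686
j=7: r + 6k = 802.639 → ⌈·⌉ = 803
j=8: r + 7k = 919.339 → ⌈·⌉ = 920
j=9: r + 8k = 1036.039 → ⌈·⌉ = 1037
j=10: r + 9k = 1152.739 → ⌈·⌉ = 1153

103, 220, 336, 453, 570, 686, 803, 920, 1037, 1153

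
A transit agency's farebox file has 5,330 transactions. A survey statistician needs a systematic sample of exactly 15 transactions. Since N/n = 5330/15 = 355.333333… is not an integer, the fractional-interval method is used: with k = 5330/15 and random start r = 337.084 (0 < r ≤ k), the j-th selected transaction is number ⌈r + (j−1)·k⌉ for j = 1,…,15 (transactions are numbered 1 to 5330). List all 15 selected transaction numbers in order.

j=1: r + 0k = 337.084 → ⌈·⌉ = 338
j=2: r + 1k = 692.417333… → ⌈·⌉ = 693
j=3: r + 2k = 1047.750666… → ⌈·⌉ = 1048
j=4: r + 3k = 1403.084 → ⌈·⌉ = 1404
j=5: r + 4k = 1758.417333… → ⌈·⌉ = 1759
j=6: r + 5k = 2113.750666… → ⌈·⌉ = 2114
j=7: r + 6k = 2469.084 → ⌈·⌉ = 2470
j=8: r + 7k = 2824.417333… → ⌈·⌉ = 2825
j=9: r + 8k = 3179.750666… → ⌈·⌉ = 3180
j=10: r + 9k = 3535.084 → ⌈·⌉ = 3536
j=11: r + 10k = 3890.417333… → ⌈·⌉ = 3891
j=12: r + 11k = 4245.750666… → ⌈·⌉ = 4246
j=13: r + 12k = 4601.084 → ⌈·⌉ = 4602
j=14: r + 13k = 4956.417333… → ⌈·⌉ = 4957
j=15: r + 14k = 5311.750666… → ⌈·⌉ = 5312

338, 693, 1048, 1404, 1759, 2114, 2470, 2825, 3180, 3536, 3891, 4246, 4602, 4957, 5312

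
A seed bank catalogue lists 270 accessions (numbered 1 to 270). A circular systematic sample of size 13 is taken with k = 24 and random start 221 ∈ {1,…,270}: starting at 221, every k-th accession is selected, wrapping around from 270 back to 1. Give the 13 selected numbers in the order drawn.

Selection 1: 221
Selection 2: 221 + 24 = 245
Selection 3: 245 + 24 = 269
Selection 4: 269 + 24 = 293 → 293 − 270 = 23
Selection 5: 23 + 24 = 47
Selection 6: 47 + 24 = 71
Selection 7: 71 + 24 = 95
Selection 8: 95 + 24 = 119
Selection 9: 119 + 24 = 143
Selection 10: 143 + 24 = 167
Selection 11: 167 + 24 = 191
Selection 12: 191 + 24 = 215
Selection 13: 215 + 24 = 239

221, 245, 269, 23, 47, 71, 95, 119, 143, 167, 191, 215, 239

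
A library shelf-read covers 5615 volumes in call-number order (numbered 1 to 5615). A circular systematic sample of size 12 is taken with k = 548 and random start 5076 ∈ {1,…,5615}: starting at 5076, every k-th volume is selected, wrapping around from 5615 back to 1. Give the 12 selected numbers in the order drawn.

Selection 1: 5076
Selection 2: 5076 + 548 = 5624 → 5624 − 5615 = 9
Selection 3: 9 + 548 = 557
Selection 4: 557 + 548 = 1105
Selection 5: 1105 + 548 = 1653
Selection 6: 1653 + 548 = 2201
Selection 7: 2201 + 548 = 2749
Selection 8: 2749 + 548 = 3297
Selection 9: 3297 + 548 = 3845
Selection 10: 3845 + 548 = 4393
Selection 11: 4393 + 548 = 4941
Selection 12: 4941 + 548 = 5489

5076, 9, 557, 1105, 1653, 2201, 2749, 3297, 3845, 4393, 4941, 5489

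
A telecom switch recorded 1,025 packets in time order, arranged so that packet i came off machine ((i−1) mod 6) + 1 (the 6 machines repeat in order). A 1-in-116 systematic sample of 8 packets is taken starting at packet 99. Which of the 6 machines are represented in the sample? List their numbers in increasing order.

1, 3, 5

Consecutive selections differ by k = 116, so their machine numbers differ by 116 mod 6 = 2.
gcd(116, 6) = 2, so the sample visits 6/2 = 3 distinct residues mod 6.
Start 99 is machine 3; the machines hit are 1, 3, 5.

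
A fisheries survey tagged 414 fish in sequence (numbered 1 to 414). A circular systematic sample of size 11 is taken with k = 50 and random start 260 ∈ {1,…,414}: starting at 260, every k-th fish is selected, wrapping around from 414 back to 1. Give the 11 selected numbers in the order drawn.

260, 310, 360, 410, 46, 96, 146, 196, 246, 296, 346

Selection 1: 260
Selection 2: 260 + 50 = 310
Selection 3: 310 + 50 = 360
Selection 4: 360 + 50 = 410
Selection 5: 410 + 50 = 460 → 460 − 414 = 46
Selection 6: 46 + 50 = 96
Selection 7: 96 + 50 = 146
Selection 8: 146 + 50 = 196
Selection 9: 196 + 50 = 246
Selection 10: 246 + 50 = 296
Selection 11: 296 + 50 = 346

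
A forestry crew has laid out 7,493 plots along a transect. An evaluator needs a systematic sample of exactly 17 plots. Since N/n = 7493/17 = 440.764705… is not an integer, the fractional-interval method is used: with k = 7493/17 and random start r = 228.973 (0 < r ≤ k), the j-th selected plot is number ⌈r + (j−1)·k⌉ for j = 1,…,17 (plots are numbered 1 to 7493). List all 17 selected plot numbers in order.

229, 670, 1111, 1552, 1993, 2433, 2874, 3315, 3756, 4196, 4637, 5078, 5519, 5959, 6400, 6841, 7282

j=1: r + 0k = 228.973 → ⌈·⌉ = 229
j=2: r + 1k = 669.737705… → ⌈·⌉ = 670
j=3: r + 2k = 1110.502411… → ⌈·⌉ = 1111
j=4: r + 3k = 1551.267117… → ⌈·⌉ = 1552
j=5: r + 4k = 1992.031823… → ⌈·⌉ = 1993
j=6: r + 5k = 2432.796529… → ⌈·⌉ = 2433
j=7: r + 6k = 2873.561235… → ⌈·⌉ = 2874
j=8: r + 7k = 3314.325941… → ⌈·⌉ = 3315
j=9: r + 8k = 3755.090647… → ⌈·⌉ = 3756
j=10: r + 9k = 4195.855352… → ⌈·⌉ = 4196
j=11: r + 10k = 4636.620058… → ⌈·⌉ = 4637
j=12: r + 11k = 5077.384764… → ⌈·⌉ = 5078
j=13: r + 12k = 5518.149470… → ⌈·⌉ = 5519
j=14: r + 13k = 5958.914176… → ⌈·⌉ = 5959
j=15: r + 14k = 6399.678882… → ⌈·⌉ = 6400
j=16: r + 15k = 6840.443588… → ⌈·⌉ = 6841
j=17: r + 16k = 7281.208294… → ⌈·⌉ = 7282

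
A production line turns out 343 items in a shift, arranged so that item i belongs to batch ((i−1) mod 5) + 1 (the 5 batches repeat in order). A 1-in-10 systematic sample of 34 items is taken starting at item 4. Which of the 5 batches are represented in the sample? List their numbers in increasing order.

4

Consecutive selections differ by k = 10, so their batch numbers differ by 10 mod 5 = 0.
gcd(10, 5) = 5, so the sample visits 5/5 = 1 distinct residues mod 5.
Start 4 is batch 4; the batches hit are 4.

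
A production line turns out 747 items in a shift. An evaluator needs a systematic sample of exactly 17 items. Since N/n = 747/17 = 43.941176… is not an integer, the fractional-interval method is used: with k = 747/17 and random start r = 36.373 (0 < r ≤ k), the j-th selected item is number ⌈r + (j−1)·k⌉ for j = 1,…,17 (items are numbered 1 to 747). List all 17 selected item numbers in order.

37, 81, 125, 169, 213, 257, 301, 344, 388, 432, 476, 520, 564, 608, 652, 696, 740

j=1: r + 0k = 36.373 → ⌈·⌉ = 37
j=2: r + 1k = 80.314176… → ⌈·⌉ = 81
j=3: r + 2k = 124.255352… → ⌈·⌉ = 125
j=4: r + 3k = 168.196529… → ⌈·⌉ = 169
j=5: r + 4k = 212.137705… → ⌈·⌉ = 213
j=6: r + 5k = 256.078882… → ⌈·⌉ = 257
j=7: r + 6k = 300.020058… → ⌈·⌉ = 301
j=8: r + 7k = 343.961235… → ⌈·⌉ = 344
j=9: r + 8k = 387.902411… → ⌈·⌉ = 388
j=10: r + 9k = 431.843588… → ⌈·⌉ = 432
j=11: r + 10k = 475.784764… → ⌈·⌉ = 476
j=12: r + 11k = 519.725941… → ⌈·⌉ = 520
j=13: r + 12k = 563.667117… → ⌈·⌉ = 564
j=14: r + 13k = 607.608294… → ⌈·⌉ = 608
j=15: r + 14k = 651.549470… → ⌈·⌉ = 652
j=16: r + 15k = 695.490647… → ⌈·⌉ = 696
j=17: r + 16k = 739.431823… → ⌈·⌉ = 740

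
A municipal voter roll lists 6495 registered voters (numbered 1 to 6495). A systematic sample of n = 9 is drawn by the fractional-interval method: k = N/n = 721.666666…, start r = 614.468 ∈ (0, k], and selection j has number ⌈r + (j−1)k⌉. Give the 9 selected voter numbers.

j=1: r + 0k = 614.468 → ⌈·⌉ = 615
j=2: r + 1k = 1336.134666… → ⌈·⌉ = 1337
j=3: r + 2k = 2057.801333… → ⌈·⌉ = 2058
j=4: r + 3k = 2779.468 → ⌈·⌉ = 2780
j=5: r + 4k = 3501.134666… → ⌈·⌉ = 3502
j=6: r + 5k = 4222.801333… → ⌈·⌉ = 4223
j=7: r + 6k = 4944.468 → ⌈·⌉ = 4945
j=8: r + 7k = 5666.134666… → ⌈·⌉ = 5667
j=9: r + 8k = 6387.801333… → ⌈·⌉ = 6388

615, 1337, 2058, 2780, 3502, 4223, 4945, 5667, 6388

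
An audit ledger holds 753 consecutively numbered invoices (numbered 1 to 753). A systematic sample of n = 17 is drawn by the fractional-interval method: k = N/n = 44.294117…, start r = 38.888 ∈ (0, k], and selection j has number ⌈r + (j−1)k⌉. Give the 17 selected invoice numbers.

j=1: r + 0k = 38.888 → ⌈·⌉ = 39
j=2: r + 1k = 83.182117… → ⌈·⌉ = 84
j=3: r + 2k = 127.476235… → ⌈·⌉ = 128
j=4: r + 3k = 171.770352… → ⌈·⌉ = 172
j=5: r + 4k = 216.064470… → ⌈·⌉ = 217
j=6: r + 5k = 260.358588… → ⌈·⌉ = 261
j=7: r + 6k = 304.652705… → ⌈·⌉ = 305
j=8: r + 7k = 348.946823… → ⌈·⌉ = 349
j=9: r + 8k = 393.240941… → ⌈·⌉ = 394
j=10: r + 9k = 437.535058… → ⌈·⌉ = 438
j=11: r + 10k = 481.829176… → ⌈·⌉ = 482
j=12: r + 11k = 526.123294… → ⌈·⌉ = 527
j=13: r + 12k = 570.417411… → ⌈·⌉ = 571
j=14: r + 13k = 614.711529… → ⌈·⌉ = 615
j=15: r + 14k = 659.005647… → ⌈·⌉ = 660
j=16: r + 15k = 703.299764… → ⌈·⌉ = 704
j=17: r + 16k = 747.593882… → ⌈·⌉ = 748

39, 84, 128, 172, 217, 261, 305, 349, 394, 438, 482, 527, 571, 615, 660, 704, 748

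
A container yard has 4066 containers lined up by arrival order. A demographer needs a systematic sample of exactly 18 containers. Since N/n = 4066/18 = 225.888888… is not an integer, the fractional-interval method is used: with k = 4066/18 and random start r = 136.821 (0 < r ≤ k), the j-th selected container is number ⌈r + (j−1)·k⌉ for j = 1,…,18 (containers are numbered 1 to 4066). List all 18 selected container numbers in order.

137, 363, 589, 815, 1041, 1267, 1493, 1719, 1944, 2170, 2396, 2622, 2848, 3074, 3300, 3526, 3752, 3977

j=1: r + 0k = 136.821 → ⌈·⌉ = 137
j=2: r + 1k = 362.709888… → ⌈·⌉ = 363
j=3: r + 2k = 588.598777… → ⌈·⌉ = 589
j=4: r + 3k = 814.487666… → ⌈·⌉ = 815
j=5: r + 4k = 1040.376555… → ⌈·⌉ = 1041
j=6: r + 5k = 1266.265444… → ⌈·⌉ = 1267
j=7: r + 6k = 1492.154333… → ⌈·⌉ = 1493
j=8: r + 7k = 1718.043222… → ⌈·⌉ = 1719
j=9: r + 8k = 1943.932111… → ⌈·⌉ = 1944
j=10: r + 9k = 2169.821 → ⌈·⌉ = 2170
j=11: r + 10k = 2395.709888… → ⌈·⌉ = 2396
j=12: r + 11k = 2621.598777… → ⌈·⌉ = 2622
j=13: r + 12k = 2847.487666… → ⌈·⌉ = 2848
j=14: r + 13k = 3073.376555… → ⌈·⌉ = 3074
j=15: r + 14k = 3299.265444… → ⌈·⌉ = 3300
j=16: r + 15k = 3525.154333… → ⌈·⌉ = 3526
j=17: r + 16k = 3751.043222… → ⌈·⌉ = 3752
j=18: r + 17k = 3976.932111… → ⌈·⌉ = 3977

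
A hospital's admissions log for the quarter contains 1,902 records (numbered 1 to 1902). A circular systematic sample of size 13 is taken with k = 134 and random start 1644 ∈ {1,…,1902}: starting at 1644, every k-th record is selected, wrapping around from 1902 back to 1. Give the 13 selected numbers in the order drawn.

1644, 1778, 10, 144, 278, 412, 546, 680, 814, 948, 1082, 1216, 1350

Selection 1: 1644
Selection 2: 1644 + 134 = 1778
Selection 3: 1778 + 134 = 1912 → 1912 − 1902 = 10
Selection 4: 10 + 134 = 144
Selection 5: 144 + 134 = 278
Selection 6: 278 + 134 = 412
Selection 7: 412 + 134 = 546
Selection 8: 546 + 134 = 680
Selection 9: 680 + 134 = 814
Selection 10: 814 + 134 = 948
Selection 11: 948 + 134 = 1082
Selection 12: 1082 + 134 = 1216
Selection 13: 1216 + 134 = 1350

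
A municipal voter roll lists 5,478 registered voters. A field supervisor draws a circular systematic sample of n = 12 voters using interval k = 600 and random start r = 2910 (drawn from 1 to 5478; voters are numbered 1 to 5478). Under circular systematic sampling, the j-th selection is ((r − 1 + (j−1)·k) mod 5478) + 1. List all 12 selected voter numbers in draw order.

Selection 1: 2910
Selection 2: 2910 + 600 = 3510
Selection 3: 3510 + 600 = 4110
Selection 4: 4110 + 600 = 4710
Selection 5: 4710 + 600 = 5310
Selection 6: 5310 + 600 = 5910 → 5910 − 5478 = 432
Selection 7: 432 + 600 = 1032
Selection 8: 1032 + 600 = 1632
Selection 9: 1632 + 600 = 2232
Selection 10: 2232 + 600 = 2832
Selection 11: 2832 + 600 = 3432
Selection 12: 3432 + 600 = 4032

2910, 3510, 4110, 4710, 5310, 432, 1032, 1632, 2232, 2832, 3432, 4032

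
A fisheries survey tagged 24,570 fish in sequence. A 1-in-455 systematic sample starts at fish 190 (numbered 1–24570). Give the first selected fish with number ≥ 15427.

15660

k = 455
Steps past start: ⌈(15427 − 190)/455⌉ = ⌈15237/455⌉ = 34
Selected fish: 190 + 34×455 = 15660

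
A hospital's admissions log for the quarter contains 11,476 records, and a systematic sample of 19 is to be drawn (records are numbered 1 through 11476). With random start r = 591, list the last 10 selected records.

k = N/n = 11476/19 = 604
10th selection = 591 + 9×604 = 6027
11th: 6027 + 604 = 6631
12th: 6631 + 604 = 7235
13th: 7235 + 604 = 7839
14th: 7839 + 604 = 8443
15th: 8443 + 604 = 9047
16th: 9047 + 604 = 9651
17th: 9651 + 604 = 10255
18th: 10255 + 604 = 10859
19th: 10859 + 604 = 11463

6027, 6631, 7235, 7839, 8443, 9047, 9651, 10255, 10859, 11463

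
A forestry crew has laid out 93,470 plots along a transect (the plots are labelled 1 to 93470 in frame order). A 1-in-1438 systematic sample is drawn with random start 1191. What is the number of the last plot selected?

93223

k = 1438
65th selection = r + (65−1)·k = 1191 + 64×1438 = 1191 + 92032 = 93223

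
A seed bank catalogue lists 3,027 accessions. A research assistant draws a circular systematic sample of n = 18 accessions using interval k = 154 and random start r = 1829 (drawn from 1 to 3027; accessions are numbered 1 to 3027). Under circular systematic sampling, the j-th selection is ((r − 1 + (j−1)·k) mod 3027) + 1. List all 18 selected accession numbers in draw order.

1829, 1983, 2137, 2291, 2445, 2599, 2753, 2907, 34, 188, 342, 496, 650, 804, 958, 1112, 1266, 1420

Selection 1: 1829
Selection 2: 1829 + 154 = 1983
Selection 3: 1983 + 154 = 2137
Selection 4: 2137 + 154 = 2291
Selection 5: 2291 + 154 = 2445
Selection 6: 2445 + 154 = 2599
Selection 7: 2599 + 154 = 2753
Selection 8: 2753 + 154 = 2907
Selection 9: 2907 + 154 = 3061 → 3061 − 3027 = 34
Selection 10: 34 + 154 = 188
Selection 11: 188 + 154 = 342
Selection 12: 342 + 154 = 496
Selection 13: 496 + 154 = 650
Selection 14: 650 + 154 = 804
Selection 15: 804 + 154 = 958
Selection 16: 958 + 154 = 1112
Selection 17: 1112 + 154 = 1266
Selection 18: 1266 + 154 = 1420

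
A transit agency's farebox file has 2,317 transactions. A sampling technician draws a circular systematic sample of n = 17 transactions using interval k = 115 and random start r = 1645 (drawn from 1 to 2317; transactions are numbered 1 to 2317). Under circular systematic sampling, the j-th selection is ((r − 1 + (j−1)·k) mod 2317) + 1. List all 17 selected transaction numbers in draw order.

Selection 1: 1645
Selection 2: 1645 + 115 = 1760
Selection 3: 1760 + 115 = 1875
Selection 4: 1875 + 115 = 1990
Selection 5: 1990 + 115 = 2105
Selection 6: 2105 + 115 = 2220
Selection 7: 2220 + 115 = 2335 → 2335 − 2317 = 18
Selection 8: 18 + 115 = 133
Selection 9: 133 + 115 = 248
Selection 10: 248 + 115 = 363
Selection 11: 363 + 115 = 478
Selection 12: 478 + 115 = 593
Selection 13: 593 + 115 = 708
Selection 14: 708 + 115 = 823
Selection 15: 823 + 115 = 938
Selection 16: 938 + 115 = 1053
Selection 17: 1053 + 115 = 1168

1645, 1760, 1875, 1990, 2105, 2220, 18, 133, 248, 363, 478, 593, 708, 823, 938, 1053, 1168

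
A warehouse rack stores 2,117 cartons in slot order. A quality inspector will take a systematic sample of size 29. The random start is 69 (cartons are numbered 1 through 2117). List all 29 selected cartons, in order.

69, 142, 215, 288, 361, 434, 507, 580, 653, 726, 799, 872, 945, 1018, 1091, 1164, 1237, 1310, 1383, 1456, 1529, 1602, 1675, 1748, 1821, 1894, 1967, 2040, 2113

k = N/n = 2117/29 = 73
carton 1: 69
carton 2: 69 + 73 = 142
carton 3: 142 + 73 = 215
carton 4: 215 + 73 = 288
carton 5: 288 + 73 = 361
carton 6: 361 + 73 = 434
carton 7: 434 + 73 = 507
carton 8: 507 + 73 = 580
carton 9: 580 + 73 = 653
carton 10: 653 + 73 = 726
carton 11: 726 + 73 = 799
carton 12: 799 + 73 = 872
carton 13: 872 + 73 = 945
carton 14: 945 + 73 = 1018
carton 15: 1018 + 73 = 1091
carton 16: 1091 + 73 = 1164
carton 17: 1164 + 73 = 1237
carton 18: 1237 + 73 = 1310
carton 19: 1310 + 73 = 1383
carton 20: 1383 + 73 = 1456
carton 21: 1456 + 73 = 1529
carton 22: 1529 + 73 = 1602
carton 23: 1602 + 73 = 1675
carton 24: 1675 + 73 = 1748
carton 25: 1748 + 73 = 1821
carton 26: 1821 + 73 = 1894
carton 27: 1894 + 73 = 1967
carton 28: 1967 + 73 = 2040
carton 29: 2040 + 73 = 2113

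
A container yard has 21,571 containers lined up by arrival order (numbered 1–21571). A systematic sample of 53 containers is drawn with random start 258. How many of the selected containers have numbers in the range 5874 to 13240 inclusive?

k = 21571/53 = 407
First selection ≥ 5874: 258 + ⌈(5874−258)/407⌉·407 = 258 + 14×407 = 5956
Last selection ≤ 13240: 258 + ⌊(13240−258)/407⌋·407 = 258 + 31×407 = 12875
Count = 31 − 14 + 1 = 18

18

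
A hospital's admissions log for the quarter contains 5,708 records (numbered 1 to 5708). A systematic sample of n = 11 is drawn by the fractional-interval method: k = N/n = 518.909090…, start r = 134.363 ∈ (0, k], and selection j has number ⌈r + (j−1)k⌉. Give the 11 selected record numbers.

135, 654, 1173, 1692, 2210, 2729, 3248, 3767, 4286, 4805, 5324

j=1: r + 0k = 134.363 → ⌈·⌉ = 135
j=2: r + 1k = 653.272090… → ⌈·⌉ = 654
j=3: r + 2k = 1172.181181… → ⌈·⌉ = 1173
j=4: r + 3k = 1691.090272… → ⌈·⌉ = 1692
j=5: r + 4k = 2209.999363… → ⌈·⌉ = 2210
j=6: r + 5k = 2728.908454… → ⌈·⌉ = 2729
j=7: r + 6k = 3247.817545… → ⌈·⌉ = 3248
j=8: r + 7k = 3766.726636… → ⌈·⌉ = 3767
j=9: r + 8k = 4285.635727… → ⌈·⌉ = 4286
j=10: r + 9k = 4804.544818… → ⌈·⌉ = 4805
j=11: r + 10k = 5323.453909… → ⌈·⌉ = 5324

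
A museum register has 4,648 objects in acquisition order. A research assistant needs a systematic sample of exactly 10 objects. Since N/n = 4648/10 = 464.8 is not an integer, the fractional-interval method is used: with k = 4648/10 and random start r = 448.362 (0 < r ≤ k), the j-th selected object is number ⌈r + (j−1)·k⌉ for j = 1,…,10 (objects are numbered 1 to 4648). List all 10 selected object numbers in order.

j=1: r + 0k = 448.362 → ⌈·⌉ = 449
j=2: r + 1k = 913.162 → ⌈·⌉ = 914
j=3: r + 2k = 1377.962 → ⌈·⌉ = 1378
j=4: r + 3k = 1842.762 → ⌈·⌉ = 1843
j=5: r + 4k = 2307.562 → ⌈·⌉ = 2308
j=6: r + 5k = 2772.362 → ⌈·⌉ = 2773
j=7: r + 6k = 3237.162 → ⌈·⌉ = 3238
j=8: r + 7k = 3701.962 → ⌈·⌉ = 3702
j=9: r + 8k = 4166.762 → ⌈·⌉ = 4167
j=10: r + 9k = 4631.562 → ⌈·⌉ = 4632

449, 914, 1378, 1843, 2308, 2773, 3238, 3702, 4167, 4632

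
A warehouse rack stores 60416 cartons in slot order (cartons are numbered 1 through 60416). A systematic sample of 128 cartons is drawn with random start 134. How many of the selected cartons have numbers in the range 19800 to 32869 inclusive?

28

k = 60416/128 = 472
First selection ≥ 19800: 134 + ⌈(19800−134)/472⌉·472 = 134 + 42×472 = 19958
Last selection ≤ 32869: 134 + ⌊(32869−134)/472⌋·472 = 134 + 69×472 = 32702
Count = 69 − 42 + 1 = 28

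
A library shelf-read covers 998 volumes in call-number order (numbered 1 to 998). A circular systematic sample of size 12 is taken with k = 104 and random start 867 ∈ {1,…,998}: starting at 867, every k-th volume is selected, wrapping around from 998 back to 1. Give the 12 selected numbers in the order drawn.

Selection 1: 867
Selection 2: 867 + 104 = 971
Selection 3: 971 + 104 = 1075 → 1075 − 998 = 77
Selection 4: 77 + 104 = 181
Selection 5: 181 + 104 = 285
Selection 6: 285 + 104 = 389
Selection 7: 389 + 104 = 493
Selection 8: 493 + 104 = 597
Selection 9: 597 + 104 = 701
Selection 10: 701 + 104 = 805
Selection 11: 805 + 104 = 909
Selection 12: 909 + 104 = 1013 → 1013 − 998 = 15

867, 971, 77, 181, 285, 389, 493, 597, 701, 805, 909, 15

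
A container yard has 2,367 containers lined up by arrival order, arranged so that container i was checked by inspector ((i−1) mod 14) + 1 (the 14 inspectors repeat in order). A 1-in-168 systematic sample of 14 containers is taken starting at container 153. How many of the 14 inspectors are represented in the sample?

Consecutive selections differ by k = 168, so their inspector numbers differ by 168 mod 14 = 0.
gcd(168, 14) = 14, so the sample visits 14/14 = 1 distinct residues mod 14.
Start 153 is inspector 13; the inspectors hit are 13.

1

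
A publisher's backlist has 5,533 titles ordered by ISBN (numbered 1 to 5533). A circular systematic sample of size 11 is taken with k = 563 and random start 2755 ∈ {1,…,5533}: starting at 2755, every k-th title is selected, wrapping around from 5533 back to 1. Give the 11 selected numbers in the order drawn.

Selection 1: 2755
Selection 2: 2755 + 563 = 3318
Selection 3: 3318 + 563 = 3881
Selection 4: 3881 + 563 = 4444
Selection 5: 4444 + 563 = 5007
Selection 6: 5007 + 563 = 5570 → 5570 − 5533 = 37
Selection 7: 37 + 563 = 600
Selection 8: 600 + 563 = 1163
Selection 9: 1163 + 563 = 1726
Selection 10: 1726 + 563 = 2289
Selection 11: 2289 + 563 = 2852

2755, 3318, 3881, 4444, 5007, 37, 600, 1163, 1726, 2289, 2852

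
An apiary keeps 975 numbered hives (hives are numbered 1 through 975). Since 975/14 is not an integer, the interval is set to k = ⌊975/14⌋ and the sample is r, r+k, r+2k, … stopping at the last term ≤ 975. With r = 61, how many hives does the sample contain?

14

k = ⌊975/14⌋ = 69
Achieved size = ⌊(975 − 61)/69⌋ + 1 = ⌊914/69⌋ + 1 = 13 + 1 = 14
(last selection: 61 + 13×69 = 958 ≤ 975; next would be 1027 > 975)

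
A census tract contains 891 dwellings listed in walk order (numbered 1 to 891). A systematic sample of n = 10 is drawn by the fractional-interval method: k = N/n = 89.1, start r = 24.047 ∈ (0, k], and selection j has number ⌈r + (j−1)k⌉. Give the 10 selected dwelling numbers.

25, 114, 203, 292, 381, 470, 559, 648, 737, 826

j=1: r + 0k = 24.047 → ⌈·⌉ = 25
j=2: r + 1k = 113.147 → ⌈·⌉ = 114
j=3: r + 2k = 202.247 → ⌈·⌉ = 203
j=4: r + 3k = 291.347 → ⌈·⌉ = 292
j=5: r + 4k = 380.447 → ⌈·⌉ = 381
j=6: r + 5k = 469.547 → ⌈·⌉ = 470
j=7: r + 6k = 558.647 → ⌈·⌉ = 559
j=8: r + 7k = 647.747 → ⌈·⌉ = 648
j=9: r + 8k = 736.847 → ⌈·⌉ = 737
j=10: r + 9k = 825.947 → ⌈·⌉ = 826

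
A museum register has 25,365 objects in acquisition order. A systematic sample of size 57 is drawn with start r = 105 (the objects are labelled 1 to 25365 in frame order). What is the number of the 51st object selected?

22355

k = 25365/57 = 445
51st selection = r + (51−1)·k = 105 + 50×445 = 105 + 22250 = 22355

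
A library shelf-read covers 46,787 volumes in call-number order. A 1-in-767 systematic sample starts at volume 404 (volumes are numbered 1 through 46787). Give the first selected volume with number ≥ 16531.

k = 767
Steps past start: ⌈(16531 − 404)/767⌉ = ⌈16127/767⌉ = 22
Selected volume: 404 + 22×767 = 17278

17278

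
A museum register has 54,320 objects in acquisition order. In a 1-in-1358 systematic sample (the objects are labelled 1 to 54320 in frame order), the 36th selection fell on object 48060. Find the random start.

k = 1358
r = 48060 − (36−1)×1358 = 48060 − 47530 = 530

530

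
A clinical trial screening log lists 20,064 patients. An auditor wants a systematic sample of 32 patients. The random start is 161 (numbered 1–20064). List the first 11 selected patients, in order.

k = N/n = 20064/32 = 627
patient 1: 161
patient 2: 161 + 627 = 788
patient 3: 788 + 627 = 1415
patient 4: 1415 + 627 = 2042
patient 5: 2042 + 627 = 2669
patient 6: 2669 + 627 = 3296
patient 7: 3296 + 627 = 3923
patient 8: 3923 + 627 = 4550
patient 9: 4550 + 627 = 5177
patient 10: 5177 + 627 = 5804
patient 11: 5804 + 627 = 6431

161, 788, 1415, 2042, 2669, 3296, 3923, 4550, 5177, 5804, 6431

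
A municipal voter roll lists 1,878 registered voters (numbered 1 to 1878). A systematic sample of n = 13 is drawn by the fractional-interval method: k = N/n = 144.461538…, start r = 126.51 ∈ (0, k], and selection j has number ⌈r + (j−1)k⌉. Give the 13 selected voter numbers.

j=1: r + 0k = 126.51 → ⌈·⌉ = 127
j=2: r + 1k = 270.971538… → ⌈·⌉ = 271
j=3: r + 2k = 415.433076… → ⌈·⌉ = 416
j=4: r + 3k = 559.894615… → ⌈·⌉ = 560
j=5: r + 4k = 704.356153… → ⌈·⌉ = 705
j=6: r + 5k = 848.817692… → ⌈·⌉ = 849
j=7: r + 6k = 993.279230… → ⌈·⌉ = 994
j=8: r + 7k = 1137.740769… → ⌈·⌉ = 1138
j=9: r + 8k = 1282.202307… → ⌈·⌉ = 1283
j=10: r + 9k = 1426.663846… → ⌈·⌉ = 1427
j=11: r + 10k = 1571.125384… → ⌈·⌉ = 1572
j=12: r + 11k = 1715.586923… → ⌈·⌉ = 1716
j=13: r + 12k = 1860.048461… → ⌈·⌉ = 1861

127, 271, 416, 560, 705, 849, 994, 1138, 1283, 1427, 1572, 1716, 1861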